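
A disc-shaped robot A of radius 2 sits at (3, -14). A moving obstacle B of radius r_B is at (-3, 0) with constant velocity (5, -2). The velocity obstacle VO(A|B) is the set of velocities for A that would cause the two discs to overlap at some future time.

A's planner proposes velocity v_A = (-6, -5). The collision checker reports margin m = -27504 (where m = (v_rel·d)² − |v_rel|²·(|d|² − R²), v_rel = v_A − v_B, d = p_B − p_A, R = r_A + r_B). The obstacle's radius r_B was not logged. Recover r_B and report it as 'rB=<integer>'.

m = -27504
d = (-6, 14);  v_rel = (-11, -3),  |v_rel|² = 130
v_rel×d = (-11)·(14) − (-3)·(-6) = -172
since m = R²·130 − (-172)²:  R² = (29584 + -27504) / 130 = 16
R = √16 = 4  ⇒  r_B = 4 − 2 = 2

rB=2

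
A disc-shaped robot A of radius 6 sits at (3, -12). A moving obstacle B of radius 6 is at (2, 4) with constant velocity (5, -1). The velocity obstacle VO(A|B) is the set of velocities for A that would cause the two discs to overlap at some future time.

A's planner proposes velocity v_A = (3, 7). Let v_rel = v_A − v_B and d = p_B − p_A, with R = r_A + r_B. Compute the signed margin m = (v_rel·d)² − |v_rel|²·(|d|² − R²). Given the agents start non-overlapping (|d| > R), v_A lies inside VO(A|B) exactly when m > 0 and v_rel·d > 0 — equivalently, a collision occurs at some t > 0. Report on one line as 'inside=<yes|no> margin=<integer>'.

d = (-1, 16),  |d|² = 257;  R = 6+6 = 12,  c = 257−12² = 113
v_rel = (-2, 8),  |v_rel|² = 68;  v_rel·d = (-2)·(-1) + (8)·(16) = 130
68·t² − 260·t + 113 = 0  ⇒  m = 130² − 68·113 = 9216
m = 9216 > 0,  v_rel·d = 130 > 0  ⇒  inside

inside=yes margin=9216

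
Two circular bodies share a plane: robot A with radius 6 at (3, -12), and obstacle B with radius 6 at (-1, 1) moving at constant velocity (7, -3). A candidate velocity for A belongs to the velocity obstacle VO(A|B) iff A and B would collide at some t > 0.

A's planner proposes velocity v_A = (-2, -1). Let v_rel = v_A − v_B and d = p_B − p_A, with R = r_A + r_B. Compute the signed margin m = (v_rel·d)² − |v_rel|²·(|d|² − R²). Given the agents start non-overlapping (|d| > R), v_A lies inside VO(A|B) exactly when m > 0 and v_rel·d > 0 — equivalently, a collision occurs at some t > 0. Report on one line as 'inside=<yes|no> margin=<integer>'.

d = (-4, 13),  |d|² = 185;  R = 6+6 = 12,  c = 185−12² = 41
v_rel = (-9, 2),  |v_rel|² = 85;  v_rel·d = (-9)·(-4) + (2)·(13) = 62
85·t² − 124·t + 41 = 0  ⇒  m = 62² − 85·41 = 359
m = 359 > 0,  v_rel·d = 62 > 0  ⇒  inside

inside=yes margin=359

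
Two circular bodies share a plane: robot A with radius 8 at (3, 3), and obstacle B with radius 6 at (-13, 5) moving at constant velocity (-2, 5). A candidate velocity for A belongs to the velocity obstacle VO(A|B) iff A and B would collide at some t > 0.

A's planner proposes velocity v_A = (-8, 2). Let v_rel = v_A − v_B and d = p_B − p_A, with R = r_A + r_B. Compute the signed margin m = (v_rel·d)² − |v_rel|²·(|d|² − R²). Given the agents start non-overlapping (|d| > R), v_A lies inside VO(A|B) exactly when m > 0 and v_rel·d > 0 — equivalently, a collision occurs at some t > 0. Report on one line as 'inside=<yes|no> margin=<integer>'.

d = (-16, 2),  |d|² = 260;  R = 8+6 = 14,  c = 260−14² = 64
v_rel = (-6, -3),  |v_rel|² = 45;  v_rel·d = (-6)·(-16) + (-3)·(2) = 90
45·t² − 180·t + 64 = 0  ⇒  m = 90² − 45·64 = 5220
m = 5220 > 0,  v_rel·d = 90 > 0  ⇒  inside

inside=yes margin=5220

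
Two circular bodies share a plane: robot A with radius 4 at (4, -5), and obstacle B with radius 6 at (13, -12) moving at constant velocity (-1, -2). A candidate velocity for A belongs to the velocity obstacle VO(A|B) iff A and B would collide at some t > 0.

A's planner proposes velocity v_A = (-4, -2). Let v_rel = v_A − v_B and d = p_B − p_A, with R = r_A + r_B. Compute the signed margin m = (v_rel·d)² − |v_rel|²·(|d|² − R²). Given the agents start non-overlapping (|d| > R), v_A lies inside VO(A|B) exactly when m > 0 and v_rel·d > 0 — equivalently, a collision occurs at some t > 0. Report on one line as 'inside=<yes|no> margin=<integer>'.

d = (9, -7),  |d|² = 130;  R = 4+6 = 10,  c = 130−10² = 30
v_rel = (-3, 0),  |v_rel|² = 9;  v_rel·d = (-3)·(9) + (0)·(-7) = -27
9·t² + 54·t + 30 = 0  ⇒  m = (-27)² − 9·30 = 459
m = 459 > 0,  v_rel·d = -27 < 0  ⇒  outside

inside=no margin=459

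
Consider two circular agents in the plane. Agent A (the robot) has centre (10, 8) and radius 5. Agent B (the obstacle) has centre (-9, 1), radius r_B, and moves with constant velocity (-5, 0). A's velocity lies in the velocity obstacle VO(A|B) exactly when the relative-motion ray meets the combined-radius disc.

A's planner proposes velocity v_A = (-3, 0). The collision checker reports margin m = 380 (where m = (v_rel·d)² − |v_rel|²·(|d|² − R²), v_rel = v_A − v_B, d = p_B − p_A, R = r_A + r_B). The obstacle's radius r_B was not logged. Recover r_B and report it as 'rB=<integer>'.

m = 380
d = (-19, -7);  v_rel = (2, 0),  |v_rel|² = 4
v_rel×d = (2)·(-7) − (0)·(-19) = -14
since m = R²·4 − (-14)²:  R² = (196 + 380) / 4 = 144
R = √144 = 12  ⇒  r_B = 12 − 5 = 7

rB=7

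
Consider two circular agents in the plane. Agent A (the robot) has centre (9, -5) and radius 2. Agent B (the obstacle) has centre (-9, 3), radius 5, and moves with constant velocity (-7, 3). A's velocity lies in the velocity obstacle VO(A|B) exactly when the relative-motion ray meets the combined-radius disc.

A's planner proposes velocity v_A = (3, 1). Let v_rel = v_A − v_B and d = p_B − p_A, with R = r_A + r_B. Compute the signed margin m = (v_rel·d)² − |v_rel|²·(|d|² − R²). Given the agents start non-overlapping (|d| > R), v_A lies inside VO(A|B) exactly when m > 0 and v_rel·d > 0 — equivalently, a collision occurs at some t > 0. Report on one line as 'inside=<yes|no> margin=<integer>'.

d = (-18, 8),  |d|² = 388;  R = 2+5 = 7,  c = 388−7² = 339
v_rel = (10, -2),  |v_rel|² = 104;  v_rel·d = (10)·(-18) + (-2)·(8) = -196
104·t² + 392·t + 339 = 0  ⇒  m = (-196)² − 104·339 = 3160
m = 3160 > 0,  v_rel·d = -196 < 0  ⇒  outside

inside=no margin=3160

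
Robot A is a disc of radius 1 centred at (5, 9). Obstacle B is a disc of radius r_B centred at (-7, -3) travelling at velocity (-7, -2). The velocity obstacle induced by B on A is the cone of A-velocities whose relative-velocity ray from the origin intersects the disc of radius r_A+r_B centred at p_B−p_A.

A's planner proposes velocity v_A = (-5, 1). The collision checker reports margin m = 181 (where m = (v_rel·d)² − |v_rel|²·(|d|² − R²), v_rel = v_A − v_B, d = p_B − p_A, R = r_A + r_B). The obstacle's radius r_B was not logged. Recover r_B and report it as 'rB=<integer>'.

m = 181
d = (-12, -12);  v_rel = (2, 3),  |v_rel|² = 13
v_rel×d = (2)·(-12) − (3)·(-12) = 12
since m = R²·13 − 12²:  R² = (144 + 181) / 13 = 25
R = √25 = 5  ⇒  r_B = 5 − 1 = 4

rB=4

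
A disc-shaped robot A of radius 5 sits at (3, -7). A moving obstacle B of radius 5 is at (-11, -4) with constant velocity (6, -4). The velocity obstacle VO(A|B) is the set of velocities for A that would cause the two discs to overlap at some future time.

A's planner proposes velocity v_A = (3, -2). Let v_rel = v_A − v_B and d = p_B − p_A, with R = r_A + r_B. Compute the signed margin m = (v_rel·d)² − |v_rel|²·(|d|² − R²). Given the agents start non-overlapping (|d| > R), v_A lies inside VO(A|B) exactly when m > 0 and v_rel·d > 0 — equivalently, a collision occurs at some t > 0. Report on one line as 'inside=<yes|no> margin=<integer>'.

d = (-14, 3),  |d|² = 205;  R = 5+5 = 10,  c = 205−10² = 105
v_rel = (-3, 2),  |v_rel|² = 13;  v_rel·d = (-3)·(-14) + (2)·(3) = 48
13·t² − 96·t + 105 = 0  ⇒  m = 48² − 13·105 = 939
m = 939 > 0,  v_rel·d = 48 > 0  ⇒  inside

inside=yes margin=939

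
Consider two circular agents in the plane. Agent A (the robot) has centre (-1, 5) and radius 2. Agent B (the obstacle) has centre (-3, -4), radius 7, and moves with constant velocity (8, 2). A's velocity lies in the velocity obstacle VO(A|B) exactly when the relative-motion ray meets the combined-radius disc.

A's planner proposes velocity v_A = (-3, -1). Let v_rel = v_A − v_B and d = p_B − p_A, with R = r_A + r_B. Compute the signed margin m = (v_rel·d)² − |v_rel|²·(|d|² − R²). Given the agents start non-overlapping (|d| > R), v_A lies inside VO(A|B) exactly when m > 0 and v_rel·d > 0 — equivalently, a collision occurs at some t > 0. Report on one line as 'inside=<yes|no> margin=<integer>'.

d = (-2, -9),  |d|² = 85;  R = 2+7 = 9,  c = 85−9² = 4
v_rel = (-11, -3),  |v_rel|² = 130;  v_rel·d = (-11)·(-2) + (-3)·(-9) = 49
130·t² − 98·t + 4 = 0  ⇒  m = 49² − 130·4 = 1881
m = 1881 > 0,  v_rel·d = 49 > 0  ⇒  inside

inside=yes margin=1881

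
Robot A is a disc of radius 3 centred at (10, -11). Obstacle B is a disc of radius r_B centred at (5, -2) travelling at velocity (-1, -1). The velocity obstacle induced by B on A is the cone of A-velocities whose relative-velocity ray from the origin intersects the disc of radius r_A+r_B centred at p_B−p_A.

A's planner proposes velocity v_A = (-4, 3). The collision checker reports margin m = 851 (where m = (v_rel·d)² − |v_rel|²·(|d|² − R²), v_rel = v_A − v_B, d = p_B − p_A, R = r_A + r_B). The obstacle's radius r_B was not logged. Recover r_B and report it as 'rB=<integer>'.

m = 851
d = (-5, 9);  v_rel = (-3, 4),  |v_rel|² = 25
v_rel×d = (-3)·(9) − (4)·(-5) = -7
since m = R²·25 − (-7)²:  R² = (49 + 851) / 25 = 36
R = √36 = 6  ⇒  r_B = 6 − 3 = 3

rB=3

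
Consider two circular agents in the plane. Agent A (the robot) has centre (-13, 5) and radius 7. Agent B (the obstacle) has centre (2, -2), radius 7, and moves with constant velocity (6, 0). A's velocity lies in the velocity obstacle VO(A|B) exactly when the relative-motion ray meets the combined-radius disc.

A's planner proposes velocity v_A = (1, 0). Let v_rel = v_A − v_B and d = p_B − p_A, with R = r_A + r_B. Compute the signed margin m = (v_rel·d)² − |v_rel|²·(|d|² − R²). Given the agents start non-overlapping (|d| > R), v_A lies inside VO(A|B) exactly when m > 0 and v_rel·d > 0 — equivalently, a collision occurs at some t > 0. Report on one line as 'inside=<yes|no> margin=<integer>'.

d = (15, -7),  |d|² = 274;  R = 7+7 = 14,  c = 274−14² = 78
v_rel = (-5, 0),  |v_rel|² = 25;  v_rel·d = (-5)·(15) + (0)·(-7) = -75
25·t² + 150·t + 78 = 0  ⇒  m = (-75)² − 25·78 = 3675
m = 3675 > 0,  v_rel·d = -75 < 0  ⇒  outside

inside=no margin=3675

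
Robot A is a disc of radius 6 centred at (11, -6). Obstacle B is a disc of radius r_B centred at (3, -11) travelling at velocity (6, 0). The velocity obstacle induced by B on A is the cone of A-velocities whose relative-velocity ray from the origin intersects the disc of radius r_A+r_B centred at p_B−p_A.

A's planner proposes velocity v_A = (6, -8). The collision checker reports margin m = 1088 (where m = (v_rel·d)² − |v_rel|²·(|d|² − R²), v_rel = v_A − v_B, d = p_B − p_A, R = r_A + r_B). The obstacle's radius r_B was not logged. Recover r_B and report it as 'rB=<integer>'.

m = 1088
d = (-8, -5);  v_rel = (0, -8),  |v_rel|² = 64
v_rel×d = (0)·(-5) − (-8)·(-8) = -64
since m = R²·64 − (-64)²:  R² = (4096 + 1088) / 64 = 81
R = √81 = 9  ⇒  r_B = 9 − 6 = 3

rB=3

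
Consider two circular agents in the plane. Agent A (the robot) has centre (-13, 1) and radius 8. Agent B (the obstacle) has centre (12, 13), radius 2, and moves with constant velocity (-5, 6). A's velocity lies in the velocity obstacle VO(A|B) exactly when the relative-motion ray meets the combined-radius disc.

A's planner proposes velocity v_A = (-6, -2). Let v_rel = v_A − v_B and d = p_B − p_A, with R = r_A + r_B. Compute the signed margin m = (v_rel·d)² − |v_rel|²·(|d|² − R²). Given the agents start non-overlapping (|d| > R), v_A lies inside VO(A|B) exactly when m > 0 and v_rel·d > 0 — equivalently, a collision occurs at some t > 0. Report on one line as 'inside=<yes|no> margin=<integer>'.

d = (25, 12),  |d|² = 769;  R = 8+2 = 10,  c = 769−10² = 669
v_rel = (-1, -8),  |v_rel|² = 65;  v_rel·d = (-1)·(25) + (-8)·(12) = -121
65·t² + 242·t + 669 = 0  ⇒  m = (-121)² − 65·669 = -28844
m = -28844 < 0,  v_rel·d = -121 < 0  ⇒  outside

inside=no margin=-28844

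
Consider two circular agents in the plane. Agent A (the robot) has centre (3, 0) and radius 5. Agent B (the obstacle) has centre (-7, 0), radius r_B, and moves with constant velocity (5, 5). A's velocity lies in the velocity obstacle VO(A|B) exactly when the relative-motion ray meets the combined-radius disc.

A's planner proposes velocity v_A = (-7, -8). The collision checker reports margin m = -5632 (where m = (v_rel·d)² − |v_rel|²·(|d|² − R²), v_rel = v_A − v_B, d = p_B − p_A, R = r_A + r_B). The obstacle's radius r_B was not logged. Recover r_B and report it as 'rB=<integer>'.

m = -5632
d = (-10, 0);  v_rel = (-12, -13),  |v_rel|² = 313
v_rel×d = (-12)·(0) − (-13)·(-10) = -130
since m = R²·313 − (-130)²:  R² = (16900 + -5632) / 313 = 36
R = √36 = 6  ⇒  r_B = 6 − 5 = 1

rB=1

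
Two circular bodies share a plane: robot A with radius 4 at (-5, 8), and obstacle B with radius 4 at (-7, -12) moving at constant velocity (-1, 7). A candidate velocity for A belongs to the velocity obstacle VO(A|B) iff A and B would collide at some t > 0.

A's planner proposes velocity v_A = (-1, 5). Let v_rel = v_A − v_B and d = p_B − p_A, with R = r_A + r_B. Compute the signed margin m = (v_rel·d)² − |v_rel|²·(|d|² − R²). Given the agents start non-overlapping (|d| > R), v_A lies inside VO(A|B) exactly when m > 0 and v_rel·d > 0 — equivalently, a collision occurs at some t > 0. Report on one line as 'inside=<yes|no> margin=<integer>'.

d = (-2, -20),  |d|² = 404;  R = 4+4 = 8,  c = 404−8² = 340
v_rel = (0, -2),  |v_rel|² = 4;  v_rel·d = (0)·(-2) + (-2)·(-20) = 40
4·t² − 80·t + 340 = 0  ⇒  m = 40² − 4·340 = 240
m = 240 > 0,  v_rel·d = 40 > 0  ⇒  inside

inside=yes margin=240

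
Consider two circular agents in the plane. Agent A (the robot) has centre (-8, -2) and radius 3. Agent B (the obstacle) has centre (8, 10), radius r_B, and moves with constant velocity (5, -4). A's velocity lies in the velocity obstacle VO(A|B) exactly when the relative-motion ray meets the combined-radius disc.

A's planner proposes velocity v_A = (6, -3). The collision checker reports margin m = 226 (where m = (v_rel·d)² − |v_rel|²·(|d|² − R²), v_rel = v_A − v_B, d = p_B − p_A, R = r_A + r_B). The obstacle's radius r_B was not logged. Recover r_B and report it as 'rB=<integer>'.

m = 226
d = (16, 12);  v_rel = (1, 1),  |v_rel|² = 2
v_rel×d = (1)·(12) − (1)·(16) = -4
since m = R²·2 − (-4)²:  R² = (16 + 226) / 2 = 121
R = √121 = 11  ⇒  r_B = 11 − 3 = 8

rB=8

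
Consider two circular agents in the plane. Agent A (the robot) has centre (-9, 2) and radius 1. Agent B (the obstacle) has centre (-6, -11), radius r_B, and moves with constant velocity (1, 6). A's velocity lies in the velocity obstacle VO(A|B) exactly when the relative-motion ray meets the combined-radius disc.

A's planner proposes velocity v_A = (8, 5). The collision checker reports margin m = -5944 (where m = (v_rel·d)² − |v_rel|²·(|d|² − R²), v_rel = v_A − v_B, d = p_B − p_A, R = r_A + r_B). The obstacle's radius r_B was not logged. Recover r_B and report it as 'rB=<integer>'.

m = -5944
d = (3, -13);  v_rel = (7, -1),  |v_rel|² = 50
v_rel×d = (7)·(-13) − (-1)·(3) = -88
since m = R²·50 − (-88)²:  R² = (7744 + -5944) / 50 = 36
R = √36 = 6  ⇒  r_B = 6 − 1 = 5

rB=5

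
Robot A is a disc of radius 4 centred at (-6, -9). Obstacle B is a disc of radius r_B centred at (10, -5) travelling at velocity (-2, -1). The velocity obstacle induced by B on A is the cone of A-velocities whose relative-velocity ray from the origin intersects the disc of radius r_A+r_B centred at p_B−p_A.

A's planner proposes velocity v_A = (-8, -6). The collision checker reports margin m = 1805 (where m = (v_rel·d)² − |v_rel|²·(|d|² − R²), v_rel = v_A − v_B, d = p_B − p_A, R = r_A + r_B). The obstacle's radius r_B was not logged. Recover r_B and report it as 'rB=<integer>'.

m = 1805
d = (16, 4);  v_rel = (-6, -5),  |v_rel|² = 61
v_rel×d = (-6)·(4) − (-5)·(16) = 56
since m = R²·61 − 56²:  R² = (3136 + 1805) / 61 = 81
R = √81 = 9  ⇒  r_B = 9 − 4 = 5

rB=5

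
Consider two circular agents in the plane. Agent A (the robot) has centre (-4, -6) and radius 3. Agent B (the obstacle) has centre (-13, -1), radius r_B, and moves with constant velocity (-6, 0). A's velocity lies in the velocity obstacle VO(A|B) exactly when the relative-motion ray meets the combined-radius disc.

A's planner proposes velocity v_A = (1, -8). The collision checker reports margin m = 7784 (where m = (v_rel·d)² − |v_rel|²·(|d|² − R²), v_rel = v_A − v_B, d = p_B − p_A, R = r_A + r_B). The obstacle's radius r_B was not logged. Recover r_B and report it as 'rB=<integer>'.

m = 7784
d = (-9, 5);  v_rel = (7, -8),  |v_rel|² = 113
v_rel×d = (7)·(5) − (-8)·(-9) = -37
since m = R²·113 − (-37)²:  R² = (1369 + 7784) / 113 = 81
R = √81 = 9  ⇒  r_B = 9 − 3 = 6

rB=6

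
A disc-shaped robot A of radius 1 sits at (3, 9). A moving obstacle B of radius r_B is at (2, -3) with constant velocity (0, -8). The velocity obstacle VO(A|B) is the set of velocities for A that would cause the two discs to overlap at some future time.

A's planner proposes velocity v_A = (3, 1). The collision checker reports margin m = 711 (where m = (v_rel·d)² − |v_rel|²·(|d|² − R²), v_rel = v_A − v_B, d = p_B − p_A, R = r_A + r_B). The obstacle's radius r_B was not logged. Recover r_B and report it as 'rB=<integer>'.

m = 711
d = (-1, -12);  v_rel = (3, 9),  |v_rel|² = 90
v_rel×d = (3)·(-12) − (9)·(-1) = -27
since m = R²·90 − (-27)²:  R² = (729 + 711) / 90 = 16
R = √16 = 4  ⇒  r_B = 4 − 1 = 3

rB=3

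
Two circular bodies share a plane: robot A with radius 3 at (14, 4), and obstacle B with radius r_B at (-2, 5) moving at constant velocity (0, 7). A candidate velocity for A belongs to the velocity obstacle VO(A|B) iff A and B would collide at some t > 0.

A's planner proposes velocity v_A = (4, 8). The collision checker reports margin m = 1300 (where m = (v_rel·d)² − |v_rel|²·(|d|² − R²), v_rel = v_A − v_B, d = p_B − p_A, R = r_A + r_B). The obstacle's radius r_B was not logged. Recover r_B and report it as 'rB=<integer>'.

m = 1300
d = (-16, 1);  v_rel = (4, 1),  |v_rel|² = 17
v_rel×d = (4)·(1) − (1)·(-16) = 20
since m = R²·17 − 20²:  R² = (400 + 1300) / 17 = 100
R = √100 = 10  ⇒  r_B = 10 − 3 = 7

rB=7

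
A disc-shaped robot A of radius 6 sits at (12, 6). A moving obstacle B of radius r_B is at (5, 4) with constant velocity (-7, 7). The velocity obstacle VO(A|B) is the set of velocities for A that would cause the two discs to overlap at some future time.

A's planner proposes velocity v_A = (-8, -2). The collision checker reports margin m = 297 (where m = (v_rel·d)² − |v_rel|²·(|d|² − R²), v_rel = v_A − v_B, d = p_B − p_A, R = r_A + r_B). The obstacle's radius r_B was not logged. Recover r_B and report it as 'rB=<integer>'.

m = 297
d = (-7, -2);  v_rel = (-1, -9),  |v_rel|² = 82
v_rel×d = (-1)·(-2) − (-9)·(-7) = -61
since m = R²·82 − (-61)²:  R² = (3721 + 297) / 82 = 49
R = √49 = 7  ⇒  r_B = 7 − 6 = 1

rB=1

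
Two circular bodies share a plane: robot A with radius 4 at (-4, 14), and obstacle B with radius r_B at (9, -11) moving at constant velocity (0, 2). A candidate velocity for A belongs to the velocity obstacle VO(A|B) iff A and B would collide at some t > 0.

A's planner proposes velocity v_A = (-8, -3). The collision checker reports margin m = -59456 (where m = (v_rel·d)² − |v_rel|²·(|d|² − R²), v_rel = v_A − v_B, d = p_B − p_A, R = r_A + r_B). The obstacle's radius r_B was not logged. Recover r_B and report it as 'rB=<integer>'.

m = -59456
d = (13, -25);  v_rel = (-8, -5),  |v_rel|² = 89
v_rel×d = (-8)·(-25) − (-5)·(13) = 265
since m = R²·89 − 265²:  R² = (70225 + -59456) / 89 = 121
R = √121 = 11  ⇒  r_B = 11 − 4 = 7

rB=7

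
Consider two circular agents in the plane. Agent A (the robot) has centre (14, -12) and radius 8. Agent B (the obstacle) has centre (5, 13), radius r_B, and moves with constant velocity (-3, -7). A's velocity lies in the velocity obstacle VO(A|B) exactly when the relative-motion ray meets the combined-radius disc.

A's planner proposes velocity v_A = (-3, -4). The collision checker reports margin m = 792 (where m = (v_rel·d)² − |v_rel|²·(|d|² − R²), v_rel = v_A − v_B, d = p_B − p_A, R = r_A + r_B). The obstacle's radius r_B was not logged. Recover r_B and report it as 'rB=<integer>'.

m = 792
d = (-9, 25);  v_rel = (0, 3),  |v_rel|² = 9
v_rel×d = (0)·(25) − (3)·(-9) = 27
since m = R²·9 − 27²:  R² = (729 + 792) / 9 = 169
R = √169 = 13  ⇒  r_B = 13 − 8 = 5

rB=5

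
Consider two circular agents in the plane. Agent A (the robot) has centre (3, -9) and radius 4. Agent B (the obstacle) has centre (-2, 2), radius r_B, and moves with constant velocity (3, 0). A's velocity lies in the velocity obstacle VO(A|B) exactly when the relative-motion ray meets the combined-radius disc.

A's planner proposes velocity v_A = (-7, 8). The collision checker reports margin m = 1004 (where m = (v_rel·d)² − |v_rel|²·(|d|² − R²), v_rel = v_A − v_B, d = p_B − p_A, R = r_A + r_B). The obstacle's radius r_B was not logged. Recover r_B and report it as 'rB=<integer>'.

m = 1004
d = (-5, 11);  v_rel = (-10, 8),  |v_rel|² = 164
v_rel×d = (-10)·(11) − (8)·(-5) = -70
since m = R²·164 − (-70)²:  R² = (4900 + 1004) / 164 = 36
R = √36 = 6  ⇒  r_B = 6 − 4 = 2

rB=2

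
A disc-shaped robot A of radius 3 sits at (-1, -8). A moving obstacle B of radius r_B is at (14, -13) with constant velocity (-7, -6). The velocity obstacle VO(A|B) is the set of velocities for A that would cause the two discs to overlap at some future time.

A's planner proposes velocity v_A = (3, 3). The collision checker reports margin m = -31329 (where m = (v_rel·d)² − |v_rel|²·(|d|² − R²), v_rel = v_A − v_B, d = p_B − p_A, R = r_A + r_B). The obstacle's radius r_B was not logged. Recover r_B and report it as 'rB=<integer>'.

m = -31329
d = (15, -5);  v_rel = (10, 9),  |v_rel|² = 181
v_rel×d = (10)·(-5) − (9)·(15) = -185
since m = R²·181 − (-185)²:  R² = (34225 + -31329) / 181 = 16
R = √16 = 4  ⇒  r_B = 4 − 3 = 1

rB=1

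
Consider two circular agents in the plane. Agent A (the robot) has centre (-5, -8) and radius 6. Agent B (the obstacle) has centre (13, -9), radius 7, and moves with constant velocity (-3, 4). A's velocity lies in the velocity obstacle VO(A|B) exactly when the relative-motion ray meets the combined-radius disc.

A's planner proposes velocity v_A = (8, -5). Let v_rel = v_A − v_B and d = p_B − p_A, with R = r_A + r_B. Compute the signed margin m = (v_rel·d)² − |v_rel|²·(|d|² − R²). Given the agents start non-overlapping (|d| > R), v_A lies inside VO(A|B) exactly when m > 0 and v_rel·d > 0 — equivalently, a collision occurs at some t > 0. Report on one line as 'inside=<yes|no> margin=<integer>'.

d = (18, -1),  |d|² = 325;  R = 6+7 = 13,  c = 325−13² = 156
v_rel = (11, -9),  |v_rel|² = 202;  v_rel·d = (11)·(18) + (-9)·(-1) = 207
202·t² − 414·t + 156 = 0  ⇒  m = 207² − 202·156 = 11337
m = 11337 > 0,  v_rel·d = 207 > 0  ⇒  inside

inside=yes margin=11337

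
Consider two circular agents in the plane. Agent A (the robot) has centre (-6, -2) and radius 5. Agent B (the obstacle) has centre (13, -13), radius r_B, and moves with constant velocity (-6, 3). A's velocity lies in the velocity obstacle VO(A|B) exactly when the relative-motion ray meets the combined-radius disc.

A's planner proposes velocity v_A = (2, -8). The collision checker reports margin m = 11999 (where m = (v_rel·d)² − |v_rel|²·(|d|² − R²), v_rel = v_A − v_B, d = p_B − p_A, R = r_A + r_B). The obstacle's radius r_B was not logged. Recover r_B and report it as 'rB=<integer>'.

m = 11999
d = (19, -11);  v_rel = (8, -11),  |v_rel|² = 185
v_rel×d = (8)·(-11) − (-11)·(19) = 121
since m = R²·185 − 121²:  R² = (14641 + 11999) / 185 = 144
R = √144 = 12  ⇒  r_B = 12 − 5 = 7

rB=7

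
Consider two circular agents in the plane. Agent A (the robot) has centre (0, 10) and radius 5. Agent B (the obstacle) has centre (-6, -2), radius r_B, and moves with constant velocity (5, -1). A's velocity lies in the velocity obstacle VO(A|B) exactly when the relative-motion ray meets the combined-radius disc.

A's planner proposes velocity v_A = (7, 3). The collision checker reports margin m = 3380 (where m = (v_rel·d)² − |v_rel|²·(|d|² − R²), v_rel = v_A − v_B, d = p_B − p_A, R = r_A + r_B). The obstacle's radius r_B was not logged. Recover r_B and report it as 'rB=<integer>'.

m = 3380
d = (-6, -12);  v_rel = (2, 4),  |v_rel|² = 20
v_rel×d = (2)·(-12) − (4)·(-6) = 0
since m = R²·20 − 0²:  R² = (0 + 3380) / 20 = 169
R = √169 = 13  ⇒  r_B = 13 − 5 = 8

rB=8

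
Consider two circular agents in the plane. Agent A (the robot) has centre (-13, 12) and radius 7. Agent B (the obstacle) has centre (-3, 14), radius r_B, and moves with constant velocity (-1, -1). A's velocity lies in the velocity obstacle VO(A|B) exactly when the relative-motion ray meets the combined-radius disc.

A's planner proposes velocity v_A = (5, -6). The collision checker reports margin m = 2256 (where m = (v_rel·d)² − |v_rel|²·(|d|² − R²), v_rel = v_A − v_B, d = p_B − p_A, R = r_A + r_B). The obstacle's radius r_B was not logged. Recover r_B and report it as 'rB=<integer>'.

m = 2256
d = (10, 2);  v_rel = (6, -5),  |v_rel|² = 61
v_rel×d = (6)·(2) − (-5)·(10) = 62
since m = R²·61 − 62²:  R² = (3844 + 2256) / 61 = 100
R = √100 = 10  ⇒  r_B = 10 − 7 = 3

rB=3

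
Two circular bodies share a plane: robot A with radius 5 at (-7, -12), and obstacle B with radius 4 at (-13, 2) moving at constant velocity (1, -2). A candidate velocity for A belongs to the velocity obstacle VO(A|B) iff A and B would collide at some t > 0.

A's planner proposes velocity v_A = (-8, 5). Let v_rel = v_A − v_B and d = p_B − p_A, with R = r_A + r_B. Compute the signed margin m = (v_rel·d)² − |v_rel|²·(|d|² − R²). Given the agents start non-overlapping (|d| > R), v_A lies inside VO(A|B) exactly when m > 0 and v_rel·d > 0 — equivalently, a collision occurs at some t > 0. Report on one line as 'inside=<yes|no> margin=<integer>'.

d = (-6, 14),  |d|² = 232;  R = 5+4 = 9,  c = 232−9² = 151
v_rel = (-9, 7),  |v_rel|² = 130;  v_rel·d = (-9)·(-6) + (7)·(14) = 152
130·t² − 304·t + 151 = 0  ⇒  m = 152² − 130·151 = 3474
m = 3474 > 0,  v_rel·d = 152 > 0  ⇒  inside

inside=yes margin=3474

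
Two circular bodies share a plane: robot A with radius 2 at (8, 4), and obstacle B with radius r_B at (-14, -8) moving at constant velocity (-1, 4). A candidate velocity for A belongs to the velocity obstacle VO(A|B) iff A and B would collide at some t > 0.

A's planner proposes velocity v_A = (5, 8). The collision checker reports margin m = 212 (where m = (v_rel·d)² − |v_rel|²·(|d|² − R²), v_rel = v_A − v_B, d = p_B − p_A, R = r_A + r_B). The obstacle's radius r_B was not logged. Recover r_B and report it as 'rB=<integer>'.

m = 212
d = (-22, -12);  v_rel = (6, 4),  |v_rel|² = 52
v_rel×d = (6)·(-12) − (4)·(-22) = 16
since m = R²·52 − 16²:  R² = (256 + 212) / 52 = 9
R = √9 = 3  ⇒  r_B = 3 − 2 = 1

rB=1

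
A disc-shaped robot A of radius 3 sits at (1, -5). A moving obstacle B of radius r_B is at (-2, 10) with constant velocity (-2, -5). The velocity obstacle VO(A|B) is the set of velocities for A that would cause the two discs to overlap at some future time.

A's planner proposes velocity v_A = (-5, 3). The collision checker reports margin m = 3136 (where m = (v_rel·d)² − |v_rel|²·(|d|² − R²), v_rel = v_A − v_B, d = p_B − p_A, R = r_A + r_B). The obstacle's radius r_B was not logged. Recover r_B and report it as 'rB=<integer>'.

m = 3136
d = (-3, 15);  v_rel = (-3, 8),  |v_rel|² = 73
v_rel×d = (-3)·(15) − (8)·(-3) = -21
since m = R²·73 − (-21)²:  R² = (441 + 3136) / 73 = 49
R = √49 = 7  ⇒  r_B = 7 − 3 = 4

rB=4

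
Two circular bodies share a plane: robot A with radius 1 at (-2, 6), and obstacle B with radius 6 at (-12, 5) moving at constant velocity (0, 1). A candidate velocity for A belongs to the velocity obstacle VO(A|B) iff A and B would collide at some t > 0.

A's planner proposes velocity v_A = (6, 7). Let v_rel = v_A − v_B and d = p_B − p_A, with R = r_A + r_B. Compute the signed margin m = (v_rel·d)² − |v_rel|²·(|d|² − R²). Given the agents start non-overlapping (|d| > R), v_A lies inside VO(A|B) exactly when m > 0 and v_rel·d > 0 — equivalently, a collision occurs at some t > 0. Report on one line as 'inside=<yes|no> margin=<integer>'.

d = (-10, -1),  |d|² = 101;  R = 1+6 = 7,  c = 101−7² = 52
v_rel = (6, 6),  |v_rel|² = 72;  v_rel·d = (6)·(-10) + (6)·(-1) = -66
72·t² + 132·t + 52 = 0  ⇒  m = (-66)² − 72·52 = 612
m = 612 > 0,  v_rel·d = -66 < 0  ⇒  outside

inside=no margin=612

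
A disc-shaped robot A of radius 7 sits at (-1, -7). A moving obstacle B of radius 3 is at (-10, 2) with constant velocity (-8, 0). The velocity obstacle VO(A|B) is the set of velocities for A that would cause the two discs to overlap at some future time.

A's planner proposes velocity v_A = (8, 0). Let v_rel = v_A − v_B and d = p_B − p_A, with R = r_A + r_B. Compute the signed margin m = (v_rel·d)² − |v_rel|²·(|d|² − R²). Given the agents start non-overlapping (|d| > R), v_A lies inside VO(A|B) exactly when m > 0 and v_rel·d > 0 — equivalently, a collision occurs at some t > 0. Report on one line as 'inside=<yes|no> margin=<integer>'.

d = (-9, 9),  |d|² = 162;  R = 7+3 = 10,  c = 162−10² = 62
v_rel = (16, 0),  |v_rel|² = 256;  v_rel·d = (16)·(-9) + (0)·(9) = -144
256·t² + 288·t + 62 = 0  ⇒  m = (-144)² − 256·62 = 4864
m = 4864 > 0,  v_rel·d = -144 < 0  ⇒  outside

inside=no margin=4864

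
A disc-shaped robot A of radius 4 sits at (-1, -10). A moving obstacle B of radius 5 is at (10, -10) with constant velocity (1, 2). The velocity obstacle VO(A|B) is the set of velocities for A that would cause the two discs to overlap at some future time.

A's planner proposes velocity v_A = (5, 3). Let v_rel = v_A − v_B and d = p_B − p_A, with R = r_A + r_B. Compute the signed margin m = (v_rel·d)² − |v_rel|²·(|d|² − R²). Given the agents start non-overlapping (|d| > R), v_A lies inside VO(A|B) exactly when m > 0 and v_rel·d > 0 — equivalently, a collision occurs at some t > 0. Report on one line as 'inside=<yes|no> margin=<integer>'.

d = (11, 0),  |d|² = 121;  R = 4+5 = 9,  c = 121−9² = 40
v_rel = (4, 1),  |v_rel|² = 17;  v_rel·d = (4)·(11) + (1)·(0) = 44
17·t² − 88·t + 40 = 0  ⇒  m = 44² − 17·40 = 1256
m = 1256 > 0,  v_rel·d = 44 > 0  ⇒  inside

inside=yes margin=1256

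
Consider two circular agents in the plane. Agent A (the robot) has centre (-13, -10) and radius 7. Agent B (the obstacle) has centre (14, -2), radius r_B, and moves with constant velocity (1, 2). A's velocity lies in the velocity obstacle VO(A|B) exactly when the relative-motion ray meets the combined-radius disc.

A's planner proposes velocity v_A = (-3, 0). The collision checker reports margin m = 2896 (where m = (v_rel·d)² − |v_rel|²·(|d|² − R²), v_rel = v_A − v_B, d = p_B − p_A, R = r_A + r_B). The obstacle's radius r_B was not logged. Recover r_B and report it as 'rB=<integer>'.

m = 2896
d = (27, 8);  v_rel = (-4, -2),  |v_rel|² = 20
v_rel×d = (-4)·(8) − (-2)·(27) = 22
since m = R²·20 − 22²:  R² = (484 + 2896) / 20 = 169
R = √169 = 13  ⇒  r_B = 13 − 7 = 6

rB=6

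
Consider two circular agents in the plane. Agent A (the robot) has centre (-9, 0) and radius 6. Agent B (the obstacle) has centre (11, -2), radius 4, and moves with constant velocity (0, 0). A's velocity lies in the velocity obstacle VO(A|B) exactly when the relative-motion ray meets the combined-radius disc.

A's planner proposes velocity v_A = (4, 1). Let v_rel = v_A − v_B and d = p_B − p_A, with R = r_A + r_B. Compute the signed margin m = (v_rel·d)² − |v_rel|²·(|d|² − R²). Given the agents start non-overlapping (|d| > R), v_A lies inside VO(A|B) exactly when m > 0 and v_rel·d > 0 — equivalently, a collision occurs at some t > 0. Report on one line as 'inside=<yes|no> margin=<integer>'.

d = (20, -2),  |d|² = 404;  R = 6+4 = 10,  c = 404−10² = 304
v_rel = (4, 1),  |v_rel|² = 17;  v_rel·d = (4)·(20) + (1)·(-2) = 78
17·t² − 156·t + 304 = 0  ⇒  m = 78² − 17·304 = 916
m = 916 > 0,  v_rel·d = 78 > 0  ⇒  inside

inside=yes margin=916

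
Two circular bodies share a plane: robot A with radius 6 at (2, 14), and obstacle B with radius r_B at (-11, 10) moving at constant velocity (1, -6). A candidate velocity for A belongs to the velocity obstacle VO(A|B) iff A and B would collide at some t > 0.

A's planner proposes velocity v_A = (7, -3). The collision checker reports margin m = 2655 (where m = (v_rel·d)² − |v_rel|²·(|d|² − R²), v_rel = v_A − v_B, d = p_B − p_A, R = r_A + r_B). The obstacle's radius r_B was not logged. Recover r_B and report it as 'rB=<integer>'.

m = 2655
d = (-13, -4);  v_rel = (6, 3),  |v_rel|² = 45
v_rel×d = (6)·(-4) − (3)·(-13) = 15
since m = R²·45 − 15²:  R² = (225 + 2655) / 45 = 64
R = √64 = 8  ⇒  r_B = 8 − 6 = 2

rB=2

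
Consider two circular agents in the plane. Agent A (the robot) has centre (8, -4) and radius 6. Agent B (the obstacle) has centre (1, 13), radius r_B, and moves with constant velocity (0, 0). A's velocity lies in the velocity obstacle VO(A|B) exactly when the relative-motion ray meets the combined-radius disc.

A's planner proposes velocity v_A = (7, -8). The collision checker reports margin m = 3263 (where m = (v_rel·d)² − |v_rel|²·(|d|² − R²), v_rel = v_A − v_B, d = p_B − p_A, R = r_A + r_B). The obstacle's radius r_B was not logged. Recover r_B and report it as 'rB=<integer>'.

m = 3263
d = (-7, 17);  v_rel = (7, -8),  |v_rel|² = 113
v_rel×d = (7)·(17) − (-8)·(-7) = 63
since m = R²·113 − 63²:  R² = (3969 + 3263) / 113 = 64
R = √64 = 8  ⇒  r_B = 8 − 6 = 2

rB=2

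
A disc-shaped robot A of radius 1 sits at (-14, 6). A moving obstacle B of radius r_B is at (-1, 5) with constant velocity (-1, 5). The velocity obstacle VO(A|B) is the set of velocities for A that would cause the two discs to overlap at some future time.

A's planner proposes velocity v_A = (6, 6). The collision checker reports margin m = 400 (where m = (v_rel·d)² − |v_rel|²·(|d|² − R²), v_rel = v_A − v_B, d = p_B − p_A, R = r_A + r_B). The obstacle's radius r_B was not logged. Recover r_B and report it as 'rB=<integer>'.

m = 400
d = (13, -1);  v_rel = (7, 1),  |v_rel|² = 50
v_rel×d = (7)·(-1) − (1)·(13) = -20
since m = R²·50 − (-20)²:  R² = (400 + 400) / 50 = 16
R = √16 = 4  ⇒  r_B = 4 − 1 = 3

rB=3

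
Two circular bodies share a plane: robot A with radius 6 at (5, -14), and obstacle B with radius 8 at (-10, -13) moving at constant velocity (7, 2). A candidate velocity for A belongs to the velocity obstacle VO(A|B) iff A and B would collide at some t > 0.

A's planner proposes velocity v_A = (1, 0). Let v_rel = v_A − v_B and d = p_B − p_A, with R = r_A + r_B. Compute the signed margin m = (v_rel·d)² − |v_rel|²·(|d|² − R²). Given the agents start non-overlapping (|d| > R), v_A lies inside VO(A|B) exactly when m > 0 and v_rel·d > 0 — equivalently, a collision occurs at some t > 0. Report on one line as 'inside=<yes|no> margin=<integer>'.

d = (-15, 1),  |d|² = 226;  R = 6+8 = 14,  c = 226−14² = 30
v_rel = (-6, -2),  |v_rel|² = 40;  v_rel·d = (-6)·(-15) + (-2)·(1) = 88
40·t² − 176·t + 30 = 0  ⇒  m = 88² − 40·30 = 6544
m = 6544 > 0,  v_rel·d = 88 > 0  ⇒  inside

inside=yes margin=6544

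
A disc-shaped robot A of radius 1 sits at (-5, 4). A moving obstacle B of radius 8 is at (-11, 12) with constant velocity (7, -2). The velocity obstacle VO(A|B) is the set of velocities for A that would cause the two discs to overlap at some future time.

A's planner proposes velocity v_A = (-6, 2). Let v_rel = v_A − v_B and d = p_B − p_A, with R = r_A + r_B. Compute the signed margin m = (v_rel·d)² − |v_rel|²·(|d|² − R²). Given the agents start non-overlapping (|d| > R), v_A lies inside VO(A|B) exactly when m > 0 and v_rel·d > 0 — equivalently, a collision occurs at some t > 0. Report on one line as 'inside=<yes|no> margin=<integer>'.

d = (-6, 8),  |d|² = 100;  R = 1+8 = 9,  c = 100−9² = 19
v_rel = (-13, 4),  |v_rel|² = 185;  v_rel·d = (-13)·(-6) + (4)·(8) = 110
185·t² − 220·t + 19 = 0  ⇒  m = 110² − 185·19 = 8585
m = 8585 > 0,  v_rel·d = 110 > 0  ⇒  inside

inside=yes margin=8585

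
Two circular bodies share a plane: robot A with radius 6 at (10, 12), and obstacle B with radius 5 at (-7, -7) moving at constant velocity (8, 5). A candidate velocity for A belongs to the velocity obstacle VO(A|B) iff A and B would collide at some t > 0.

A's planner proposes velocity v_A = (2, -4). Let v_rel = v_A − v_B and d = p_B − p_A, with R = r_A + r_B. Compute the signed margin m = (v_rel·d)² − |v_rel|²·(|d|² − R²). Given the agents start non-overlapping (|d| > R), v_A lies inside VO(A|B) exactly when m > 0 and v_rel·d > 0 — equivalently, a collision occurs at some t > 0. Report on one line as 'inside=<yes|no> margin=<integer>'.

d = (-17, -19),  |d|² = 650;  R = 6+5 = 11,  c = 650−11² = 529
v_rel = (-6, -9),  |v_rel|² = 117;  v_rel·d = (-6)·(-17) + (-9)·(-19) = 273
117·t² − 546·t + 529 = 0  ⇒  m = 273² − 117·529 = 12636
m = 12636 > 0,  v_rel·d = 273 > 0  ⇒  inside

inside=yes margin=12636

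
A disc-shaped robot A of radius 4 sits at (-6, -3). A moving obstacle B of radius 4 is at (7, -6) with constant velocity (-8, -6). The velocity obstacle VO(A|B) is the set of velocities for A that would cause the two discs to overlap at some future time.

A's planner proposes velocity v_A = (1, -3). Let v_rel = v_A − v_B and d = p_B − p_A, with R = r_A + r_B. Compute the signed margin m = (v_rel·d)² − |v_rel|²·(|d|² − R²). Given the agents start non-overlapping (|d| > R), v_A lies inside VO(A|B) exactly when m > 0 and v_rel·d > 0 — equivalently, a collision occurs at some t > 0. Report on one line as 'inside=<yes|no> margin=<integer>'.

d = (13, -3),  |d|² = 178;  R = 4+4 = 8,  c = 178−8² = 114
v_rel = (9, 3),  |v_rel|² = 90;  v_rel·d = (9)·(13) + (3)·(-3) = 108
90·t² − 216·t + 114 = 0  ⇒  m = 108² − 90·114 = 1404
m = 1404 > 0,  v_rel·d = 108 > 0  ⇒  inside

inside=yes margin=1404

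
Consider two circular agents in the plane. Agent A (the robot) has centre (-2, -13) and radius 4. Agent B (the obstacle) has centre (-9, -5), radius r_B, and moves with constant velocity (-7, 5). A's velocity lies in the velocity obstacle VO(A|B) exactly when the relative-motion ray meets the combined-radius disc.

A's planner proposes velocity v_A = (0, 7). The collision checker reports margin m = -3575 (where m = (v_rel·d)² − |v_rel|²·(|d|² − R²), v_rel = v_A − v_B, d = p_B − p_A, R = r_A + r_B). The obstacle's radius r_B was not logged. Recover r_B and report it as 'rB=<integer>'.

m = -3575
d = (-7, 8);  v_rel = (7, 2),  |v_rel|² = 53
v_rel×d = (7)·(8) − (2)·(-7) = 70
since m = R²·53 − 70²:  R² = (4900 + -3575) / 53 = 25
R = √25 = 5  ⇒  r_B = 5 − 4 = 1

rB=1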